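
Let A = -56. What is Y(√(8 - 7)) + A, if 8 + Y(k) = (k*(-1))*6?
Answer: -70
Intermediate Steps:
Y(k) = -8 - 6*k (Y(k) = -8 + (k*(-1))*6 = -8 - k*6 = -8 - 6*k)
Y(√(8 - 7)) + A = (-8 - 6*√(8 - 7)) - 56 = (-8 - 6*√1) - 56 = (-8 - 6*1) - 56 = (-8 - 6) - 56 = -14 - 56 = -70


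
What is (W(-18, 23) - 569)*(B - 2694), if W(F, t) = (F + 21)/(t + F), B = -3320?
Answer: 17091788/5 ≈ 3.4184e+6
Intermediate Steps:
W(F, t) = (21 + F)/(F + t)
(W(-18, 23) - 569)*(B - 2694) = ((21 - 18)/(-18 + 23) - 569)*(-3320 - 2694) = (3/5 - 569)*(-6014) = ((⅕)*3 - 569)*(-6014) = (⅗ - 569)*(-6014) = -2842/5*(-6014) = 17091788/5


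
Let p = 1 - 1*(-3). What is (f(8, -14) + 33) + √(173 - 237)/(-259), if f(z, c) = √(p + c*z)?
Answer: 33 - 8*I/259 + 6*I*√3 ≈ 33.0 + 10.361*I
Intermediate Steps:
p = 4 (p = 1 + 3 = 4)
f(z, c) = √(4 + c*z)
(f(8, -14) + 33) + √(173 - 237)/(-259) = (√(4 - 14*8) + 33) + √(173 - 237)/(-259) = (√(4 - 112) + 33) + √(-64)*(-1/259) = (√(-108) + 33) + (8*I)*(-1/259) = (6*I*√3 + 33) - 8*I/259 = (33 + 6*I*√3) - 8*I/259 = 33 - 8*I/259 + 6*I*√3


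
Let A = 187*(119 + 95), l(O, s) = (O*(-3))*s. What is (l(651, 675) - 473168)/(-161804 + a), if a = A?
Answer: 1791443/121786 ≈ 14.710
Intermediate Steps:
l(O, s) = -3*O*s (l(O, s) = (-3*O)*s = -3*O*s)
A = 40018 (A = 187*214 = 40018)
a = 40018
(l(651, 675) - 473168)/(-161804 + a) = (-3*651*675 - 473168)/(-161804 + 40018) = (-1318275 - 473168)/(-121786) = -1791443*(-1/121786) = 1791443/121786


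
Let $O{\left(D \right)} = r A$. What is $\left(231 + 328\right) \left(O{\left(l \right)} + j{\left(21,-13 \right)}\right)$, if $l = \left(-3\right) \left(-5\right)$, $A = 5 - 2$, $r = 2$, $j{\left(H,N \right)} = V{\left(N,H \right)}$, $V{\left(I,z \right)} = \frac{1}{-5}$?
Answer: $\frac{16211}{5} \approx 3242.2$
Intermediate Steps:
$V{\left(I,z \right)} = - \frac{1}{5}$
$j{\left(H,N \right)} = - \frac{1}{5}$
$A = 3$
$l = 15$
$O{\left(D \right)} = 6$ ($O{\left(D \right)} = 2 \cdot 3 = 6$)
$\left(231 + 328\right) \left(O{\left(l \right)} + j{\left(21,-13 \right)}\right) = \left(231 + 328\right) \left(6 - \frac{1}{5}\right) = 559 \cdot \frac{29}{5} = \frac{16211}{5}$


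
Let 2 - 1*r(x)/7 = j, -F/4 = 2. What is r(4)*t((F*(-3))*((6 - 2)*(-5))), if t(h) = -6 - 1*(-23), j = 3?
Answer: -119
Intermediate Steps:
F = -8 (F = -4*2 = -8)
r(x) = -7 (r(x) = 14 - 7*3 = 14 - 21 = -7)
t(h) = 17 (t(h) = -6 + 23 = 17)
r(4)*t((F*(-3))*((6 - 2)*(-5))) = -7*17 = -119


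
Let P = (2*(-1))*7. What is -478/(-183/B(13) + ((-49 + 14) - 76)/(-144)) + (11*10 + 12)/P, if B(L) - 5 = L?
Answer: 133097/3157 ≈ 42.159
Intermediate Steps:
B(L) = 5 + L
P = -14 (P = -2*7 = -14)
-478/(-183/B(13) + ((-49 + 14) - 76)/(-144)) + (11*10 + 12)/P = -478/(-183/(5 + 13) + ((-49 + 14) - 76)/(-144)) + (11*10 + 12)/(-14) = -478/(-183/18 + (-35 - 76)*(-1/144)) + (110 + 12)*(-1/14) = -478/(-183*1/18 - 111*(-1/144)) + 122*(-1/14) = -478/(-61/6 + 37/48) - 61/7 = -478/(-451/48) - 61/7 = -478*(-48/451) - 61/7 = 22944/451 - 61/7 = 133097/3157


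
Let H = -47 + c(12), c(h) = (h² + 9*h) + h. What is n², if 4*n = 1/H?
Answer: 1/753424 ≈ 1.3273e-6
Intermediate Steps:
c(h) = h² + 10*h
H = 217 (H = -47 + 12*(10 + 12) = -47 + 12*22 = -47 + 264 = 217)
n = 1/868 (n = (¼)/217 = (¼)*(1/217) = 1/868 ≈ 0.0011521)
n² = (1/868)² = 1/753424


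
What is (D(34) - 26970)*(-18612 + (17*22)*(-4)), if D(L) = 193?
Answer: 538431916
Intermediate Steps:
(D(34) - 26970)*(-18612 + (17*22)*(-4)) = (193 - 26970)*(-18612 + (17*22)*(-4)) = -26777*(-18612 + 374*(-4)) = -26777*(-18612 - 1496) = -26777*(-20108) = 538431916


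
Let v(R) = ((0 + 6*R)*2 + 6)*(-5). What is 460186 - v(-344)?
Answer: 439576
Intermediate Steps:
v(R) = -30 - 60*R (v(R) = ((6*R)*2 + 6)*(-5) = (12*R + 6)*(-5) = (6 + 12*R)*(-5) = -30 - 60*R)
460186 - v(-344) = 460186 - (-30 - 60*(-344)) = 460186 - (-30 + 20640) = 460186 - 1*20610 = 460186 - 20610 = 439576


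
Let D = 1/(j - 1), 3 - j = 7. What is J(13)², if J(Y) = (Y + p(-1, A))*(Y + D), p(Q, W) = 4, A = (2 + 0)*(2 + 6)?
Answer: 1183744/25 ≈ 47350.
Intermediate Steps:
j = -4 (j = 3 - 1*7 = 3 - 7 = -4)
A = 16 (A = 2*8 = 16)
D = -⅕ (D = 1/(-4 - 1) = 1/(-5) = -⅕ ≈ -0.20000)
J(Y) = (4 + Y)*(-⅕ + Y) (J(Y) = (Y + 4)*(Y - ⅕) = (4 + Y)*(-⅕ + Y))
J(13)² = (-⅘ + 13² + (19/5)*13)² = (-⅘ + 169 + 247/5)² = (1088/5)² = 1183744/25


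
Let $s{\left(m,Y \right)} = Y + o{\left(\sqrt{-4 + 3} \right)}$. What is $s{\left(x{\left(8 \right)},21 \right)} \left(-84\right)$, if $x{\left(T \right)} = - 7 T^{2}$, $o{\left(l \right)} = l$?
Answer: $-1764 - 84 i \approx -1764.0 - 84.0 i$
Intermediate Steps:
$s{\left(m,Y \right)} = i + Y$ ($s{\left(m,Y \right)} = Y + \sqrt{-4 + 3} = Y + \sqrt{-1} = Y + i = i + Y$)
$s{\left(x{\left(8 \right)},21 \right)} \left(-84\right) = \left(i + 21\right) \left(-84\right) = \left(21 + i\right) \left(-84\right) = -1764 - 84 i$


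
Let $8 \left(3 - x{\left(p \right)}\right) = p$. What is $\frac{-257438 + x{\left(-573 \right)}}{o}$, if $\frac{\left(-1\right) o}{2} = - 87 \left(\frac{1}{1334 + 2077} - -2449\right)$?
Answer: $- \frac{2340977259}{3876042560} \approx -0.60396$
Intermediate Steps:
$x{\left(p \right)} = 3 - \frac{p}{8}$
$o = \frac{484505320}{1137}$ ($o = - 2 \left(- 87 \left(\frac{1}{1334 + 2077} - -2449\right)\right) = - 2 \left(- 87 \left(\frac{1}{3411} + 2449\right)\right) = - 2 \left(\left(-87\right) \frac{8353540}{3411}\right) = \left(-2\right) \left(- \frac{242252660}{1137}\right) = \frac{484505320}{1137} \approx 4.2613 \cdot 10^{5}$)
$\frac{-257438 + x{\left(-573 \right)}}{o} = \frac{-257438 + \left(3 - - \frac{573}{8}\right)}{\frac{484505320}{1137}} = \left(-257438 + \left(3 + \frac{573}{8}\right)\right) \frac{1137}{484505320} = \left(-257438 + \frac{597}{8}\right) \frac{1137}{484505320} = \left(- \frac{2058907}{8}\right) \frac{1137}{484505320} = - \frac{2340977259}{3876042560}$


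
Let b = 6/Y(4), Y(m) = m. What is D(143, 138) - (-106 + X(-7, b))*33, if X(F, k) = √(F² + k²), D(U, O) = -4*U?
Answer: 2926 - 33*√205/2 ≈ 2689.8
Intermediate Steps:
b = 3/2 (b = 6/4 = 6*(¼) = 3/2 ≈ 1.5000)
D(143, 138) - (-106 + X(-7, b))*33 = -4*143 - (-106 + √((-7)² + (3/2)²))*33 = -572 - (-106 + √(49 + 9/4))*33 = -572 - (-106 + √(205/4))*33 = -572 - (-106 + √205/2)*33 = -572 - (-3498 + 33*√205/2) = -572 + (3498 - 33*√205/2) = 2926 - 33*√205/2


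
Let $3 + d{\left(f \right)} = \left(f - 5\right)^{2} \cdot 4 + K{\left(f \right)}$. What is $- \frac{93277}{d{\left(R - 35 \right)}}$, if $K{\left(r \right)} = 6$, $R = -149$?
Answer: $- \frac{93277}{142887} \approx -0.6528$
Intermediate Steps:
$d{\left(f \right)} = 3 + 4 \left(-5 + f\right)^{2}$ ($d{\left(f \right)} = -3 + \left(\left(f - 5\right)^{2} \cdot 4 + 6\right) = -3 + \left(\left(-5 + f\right)^{2} \cdot 4 + 6\right) = -3 + \left(4 \left(-5 + f\right)^{2} + 6\right) = -3 + \left(6 + 4 \left(-5 + f\right)^{2}\right) = 3 + 4 \left(-5 + f\right)^{2}$)
$- \frac{93277}{d{\left(R - 35 \right)}} = - \frac{93277}{3 + 4 \left(-5 - 184\right)^{2}} = - \frac{93277}{3 + 4 \left(-189\right)^{2}} = - \frac{93277}{3 + 4 \cdot 35721} = - \frac{93277}{3 + 142884} = - \frac{93277}{142887}$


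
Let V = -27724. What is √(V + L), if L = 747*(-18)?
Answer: I*√41170 ≈ 202.9*I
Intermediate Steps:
L = -13446
√(V + L) = √(-27724 - 13446) = √(-41170) = I*√41170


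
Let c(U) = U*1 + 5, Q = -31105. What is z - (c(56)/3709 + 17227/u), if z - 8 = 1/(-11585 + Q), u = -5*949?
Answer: 1745156320403/150262012290 ≈ 11.614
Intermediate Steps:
u = -4745
c(U) = 5 + U (c(U) = U + 5 = 5 + U)
z = 341519/42690 (z = 8 + 1/(-11585 - 31105) = 8 + 1/(-42690) = 8 - 1/42690 = 341519/42690 ≈ 8.0000)
z - (c(56)/3709 + 17227/u) = 341519/42690 - ((5 + 56)/3709 + 17227/(-4745)) = 341519/42690 - (61*(1/3709) + 17227*(-1/4745)) = 341519/42690 - (61/3709 - 17227/4745) = 341519/42690 - 1*(-63605498/17599205) = 341519/42690 + 63605498/17599205 = 1745156320403/150262012290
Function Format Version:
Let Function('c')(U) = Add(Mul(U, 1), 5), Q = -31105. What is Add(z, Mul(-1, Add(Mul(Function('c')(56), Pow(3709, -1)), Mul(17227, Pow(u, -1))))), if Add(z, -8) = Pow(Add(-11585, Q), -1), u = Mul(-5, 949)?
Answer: Rational(1745156320403, 150262012290) ≈ 11.614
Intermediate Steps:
u = -4745
Function('c')(U) = Add(5, U) (Function('c')(U) = Add(U, 5) = Add(5, U))
z = Rational(341519, 42690) (z = Add(8, Pow(Add(-11585, -31105), -1)) = Add(8, Pow(-42690, -1)) = Add(8, Rational(-1, 42690)) = Rational(341519, 42690) ≈ 8.0000)
Add(z, Mul(-1, Add(Mul(Function('c')(56), Pow(3709, -1)), Mul(17227, Pow(u, -1))))) = Add(Rational(341519, 42690), Mul(-1, Add(Mul(Add(5, 56), Pow(3709, -1)), Mul(17227, Pow(-4745, -1))))) = Add(Rational(341519, 42690), Mul(-1, Add(Mul(61, Rational(1, 3709)), Mul(17227, Rational(-1, 4745))))) = Add(Rational(341519, 42690), Mul(-1, Add(Rational(61, 3709), Rational(-17227, 4745)))) = Add(Rational(341519, 42690), Mul(-1, Rational(-63605498, 17599205))) = Add(Rational(341519, 42690), Rational(63605498, 17599205)) = Rational(1745156320403, 150262012290)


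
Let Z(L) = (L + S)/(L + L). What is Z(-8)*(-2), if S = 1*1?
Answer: -7/8 ≈ -0.87500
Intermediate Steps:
S = 1
Z(L) = (1 + L)/(2*L) (Z(L) = (L + 1)/(L + L) = (1 + L)/((2*L)) = (1 + L)*(1/(2*L)) = (1 + L)/(2*L))
Z(-8)*(-2) = ((½)*(1 - 8)/(-8))*(-2) = ((½)*(-⅛)*(-7))*(-2) = (7/16)*(-2) = -7/8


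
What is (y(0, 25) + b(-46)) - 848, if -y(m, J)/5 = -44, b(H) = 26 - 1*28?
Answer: -630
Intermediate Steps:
b(H) = -2 (b(H) = 26 - 28 = -2)
y(m, J) = 220 (y(m, J) = -5*(-44) = 220)
(y(0, 25) + b(-46)) - 848 = (220 - 2) - 848 = 218 - 848 = -630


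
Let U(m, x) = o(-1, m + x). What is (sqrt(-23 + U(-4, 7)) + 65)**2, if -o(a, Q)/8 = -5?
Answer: (65 + sqrt(17))**2 ≈ 4778.0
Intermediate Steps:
o(a, Q) = 40 (o(a, Q) = -8*(-5) = 40)
U(m, x) = 40
(sqrt(-23 + U(-4, 7)) + 65)**2 = (sqrt(-23 + 40) + 65)**2 = (sqrt(17) + 65)**2 = (65 + sqrt(17))**2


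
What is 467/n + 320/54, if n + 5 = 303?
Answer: 60289/8046 ≈ 7.4930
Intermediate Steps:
n = 298 (n = -5 + 303 = 298)
467/n + 320/54 = 467/298 + 320/54 = 467*(1/298) + 320*(1/54) = 467/298 + 160/27 = 60289/8046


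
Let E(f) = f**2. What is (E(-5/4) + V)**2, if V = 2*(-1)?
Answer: 49/256 ≈ 0.19141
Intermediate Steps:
V = -2
(E(-5/4) + V)**2 = ((-5/4)**2 - 2)**2 = (25/16 - 2)**2 = (-7/16)**2 = 49/256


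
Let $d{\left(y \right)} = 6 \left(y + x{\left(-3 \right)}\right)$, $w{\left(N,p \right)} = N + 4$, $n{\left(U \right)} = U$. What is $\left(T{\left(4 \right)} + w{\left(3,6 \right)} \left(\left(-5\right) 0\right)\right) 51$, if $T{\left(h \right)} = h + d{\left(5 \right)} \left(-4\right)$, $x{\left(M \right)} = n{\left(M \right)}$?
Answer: $-2244$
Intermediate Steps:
$w{\left(N,p \right)} = 4 + N$
$x{\left(M \right)} = M$
$d{\left(y \right)} = -18 + 6 y$ ($d{\left(y \right)} = 6 \left(y - 3\right) = 6 \left(-3 + y\right) = -18 + 6 y$)
$T{\left(h \right)} = -48 + h$ ($T{\left(h \right)} = h + \left(-18 + 6 \cdot 5\right) \left(-4\right) = h + \left(-18 + 30\right) \left(-4\right) = h + 12 \left(-4\right) = h - 48 = -48 + h$)
$\left(T{\left(4 \right)} + w{\left(3,6 \right)} \left(\left(-5\right) 0\right)\right) 51 = \left(\left(-48 + 4\right) + \left(4 + 3\right) \left(\left(-5\right) 0\right)\right) 51 = \left(-44 + 7 \cdot 0\right) 51 = \left(-44 + 0\right) 51 = \left(-44\right) 51 = -2244$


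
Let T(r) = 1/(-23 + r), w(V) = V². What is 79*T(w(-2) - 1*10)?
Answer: -79/29 ≈ -2.7241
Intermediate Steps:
79*T(w(-2) - 1*10) = 79/(-23 + ((-2)² - 1*10)) = 79/(-23 + (4 - 10)) = 79/(-23 - 6) = 79/(-29) = 79*(-1/29) = -79/29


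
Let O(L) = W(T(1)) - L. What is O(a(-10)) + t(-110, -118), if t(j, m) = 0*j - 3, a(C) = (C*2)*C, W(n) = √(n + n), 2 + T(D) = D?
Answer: -203 + I*√2 ≈ -203.0 + 1.4142*I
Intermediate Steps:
T(D) = -2 + D
W(n) = √2*√n (W(n) = √(2*n) = √2*√n)
a(C) = 2*C² (a(C) = (2*C)*C = 2*C²)
t(j, m) = -3 (t(j, m) = 0 - 3 = -3)
O(L) = -L + I*√2 (O(L) = √2*√(-2 + 1) - L = √2*√(-1) - L = √2*I - L = I*√2 - L = -L + I*√2)
O(a(-10)) + t(-110, -118) = (-2*(-10)² + I*√2) - 3 = (-2*100 + I*√2) - 3 = (-1*200 + I*√2) - 3 = (-200 + I*√2) - 3 = -203 + I*√2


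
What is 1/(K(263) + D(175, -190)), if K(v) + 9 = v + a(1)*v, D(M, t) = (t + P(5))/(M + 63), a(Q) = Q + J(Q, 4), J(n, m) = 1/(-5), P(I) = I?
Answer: 1190/551711 ≈ 0.0021569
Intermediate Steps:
J(n, m) = -⅕
a(Q) = -⅕ + Q (a(Q) = Q - ⅕ = -⅕ + Q)
D(M, t) = (5 + t)/(63 + M) (D(M, t) = (t + 5)/(M + 63) = (5 + t)/(63 + M))
K(v) = -9 + 9*v/5 (K(v) = -9 + (v + (-⅕ + 1)*v) = -9 + (v + 4*v/5) = -9 + 9*v/5)
1/(K(263) + D(175, -190)) = 1/((-9 + (9/5)*263) + (5 - 190)/(63 + 175)) = 1/((-9 + 2367/5) - 185/238) = 1/(2322/5 + (1/238)*(-185)) = 1/(2322/5 - 185/238) = 1/(551711/1190) = 1190/551711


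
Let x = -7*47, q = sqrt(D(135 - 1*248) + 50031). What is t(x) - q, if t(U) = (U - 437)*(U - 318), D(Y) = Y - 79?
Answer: 495602 - sqrt(49839) ≈ 4.9538e+5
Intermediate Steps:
D(Y) = -79 + Y
q = sqrt(49839) (q = sqrt((-79 + (135 - 1*248)) + 50031) = sqrt((-79 + (135 - 248)) + 50031) = sqrt((-79 - 113) + 50031) = sqrt(-192 + 50031) = sqrt(49839) ≈ 223.25)
x = -329
t(U) = (-437 + U)*(-318 + U)
t(x) - q = (138966 + (-329)**2 - 755*(-329)) - sqrt(49839) = (138966 + 108241 + 248395) - sqrt(49839) = 495602 - sqrt(49839)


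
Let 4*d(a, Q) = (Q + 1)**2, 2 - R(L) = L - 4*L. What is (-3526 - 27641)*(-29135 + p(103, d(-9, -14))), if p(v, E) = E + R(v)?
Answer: 3588163209/4 ≈ 8.9704e+8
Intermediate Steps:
R(L) = 2 + 3*L (R(L) = 2 - (L - 4*L) = 2 - (-3)*L = 2 + 3*L)
d(a, Q) = (1 + Q)**2/4 (d(a, Q) = (Q + 1)**2/4 = (1 + Q)**2/4)
p(v, E) = 2 + E + 3*v (p(v, E) = E + (2 + 3*v) = 2 + E + 3*v)
(-3526 - 27641)*(-29135 + p(103, d(-9, -14))) = (-3526 - 27641)*(-29135 + (2 + (1 - 14)**2/4 + 3*103)) = -31167*(-29135 + (2 + (1/4)*(-13)**2 + 309)) = -31167*(-29135 + (2 + (1/4)*169 + 309)) = -31167*(-29135 + (2 + 169/4 + 309)) = -31167*(-29135 + 1413/4) = -31167*(-115127/4) = 3588163209/4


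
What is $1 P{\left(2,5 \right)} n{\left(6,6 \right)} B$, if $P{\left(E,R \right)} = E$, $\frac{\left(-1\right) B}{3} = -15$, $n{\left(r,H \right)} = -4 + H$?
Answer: $180$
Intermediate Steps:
$B = 45$ ($B = \left(-3\right) \left(-15\right) = 45$)
$1 P{\left(2,5 \right)} n{\left(6,6 \right)} B = 1 \cdot 2 \left(-4 + 6\right) 45 = 2 \cdot 2 \cdot 45 = 4 \cdot 45 = 180$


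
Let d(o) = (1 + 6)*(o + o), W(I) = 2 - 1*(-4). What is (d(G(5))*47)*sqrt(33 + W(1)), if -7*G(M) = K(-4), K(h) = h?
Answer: 376*sqrt(39) ≈ 2348.1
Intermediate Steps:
W(I) = 6 (W(I) = 2 + 4 = 6)
G(M) = 4/7 (G(M) = -1/7*(-4) = 4/7)
d(o) = 14*o (d(o) = 7*(2*o) = 14*o)
(d(G(5))*47)*sqrt(33 + W(1)) = ((14*(4/7))*47)*sqrt(33 + 6) = (8*47)*sqrt(39) = 376*sqrt(39)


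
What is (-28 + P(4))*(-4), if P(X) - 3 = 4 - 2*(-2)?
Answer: 68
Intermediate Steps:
P(X) = 11 (P(X) = 3 + (4 - 2*(-2)) = 3 + (4 + 4) = 3 + 8 = 11)
(-28 + P(4))*(-4) = (-28 + 11)*(-4) = -17*(-4) = 68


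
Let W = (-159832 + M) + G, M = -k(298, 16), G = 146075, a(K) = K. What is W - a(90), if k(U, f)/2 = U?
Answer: -14443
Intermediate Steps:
k(U, f) = 2*U
M = -596 (M = -2*298 = -1*596 = -596)
W = -14353 (W = (-159832 - 596) + 146075 = -160428 + 146075 = -14353)
W - a(90) = -14353 - 1*90 = -14353 - 90 = -14443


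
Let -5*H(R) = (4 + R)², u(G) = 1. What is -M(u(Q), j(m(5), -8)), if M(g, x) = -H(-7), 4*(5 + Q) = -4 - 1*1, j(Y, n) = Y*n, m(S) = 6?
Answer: -9/5 ≈ -1.8000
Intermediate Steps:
Q = -25/4 (Q = -5 + (-4 - 1*1)/4 = -5 + (-4 - 1)/4 = -5 + (¼)*(-5) = -5 - 5/4 = -25/4 ≈ -6.2500)
H(R) = -(4 + R)²/5
M(g, x) = 9/5 (M(g, x) = -(-1)*(4 - 7)²/5 = -(-1)*(-3)²/5 = -(-1)*9/5 = -1*(-9/5) = 9/5)
-M(u(Q), j(m(5), -8)) = -1*9/5 = -9/5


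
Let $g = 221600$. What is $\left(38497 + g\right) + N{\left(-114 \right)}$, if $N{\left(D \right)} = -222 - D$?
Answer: $259989$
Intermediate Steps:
$\left(38497 + g\right) + N{\left(-114 \right)} = \left(38497 + 221600\right) - 108 = 260097 + \left(-222 + 114\right) = 260097 - 108 = 259989$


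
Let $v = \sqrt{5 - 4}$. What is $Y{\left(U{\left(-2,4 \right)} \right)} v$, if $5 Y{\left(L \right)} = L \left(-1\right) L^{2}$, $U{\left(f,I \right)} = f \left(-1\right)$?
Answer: $- \frac{8}{5} \approx -1.6$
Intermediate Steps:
$v = 1$ ($v = \sqrt{1} = 1$)
$U{\left(f,I \right)} = - f$
$Y{\left(L \right)} = - \frac{L^{3}}{5}$ ($Y{\left(L \right)} = \frac{L \left(-1\right) L^{2}}{5} = \frac{- L L^{2}}{5} = \frac{\left(-1\right) L^{3}}{5} = - \frac{L^{3}}{5}$)
$Y{\left(U{\left(-2,4 \right)} \right)} v = - \frac{\left(\left(-1\right) \left(-2\right)\right)^{3}}{5} \cdot 1 = - \frac{2^{3}}{5} \cdot 1 = \left(- \frac{1}{5}\right) 8 \cdot 1 = \left(- \frac{8}{5}\right) 1 = - \frac{8}{5}$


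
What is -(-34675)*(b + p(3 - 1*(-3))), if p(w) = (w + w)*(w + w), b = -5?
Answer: 4819825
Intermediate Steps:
p(w) = 4*w**2 (p(w) = (2*w)*(2*w) = 4*w**2)
-(-34675)*(b + p(3 - 1*(-3))) = -(-34675)*(-5 + 4*(3 - 1*(-3))**2) = -(-34675)*(-5 + 4*(3 + 3)**2) = -(-34675)*(-5 + 4*6**2) = -(-34675)*(-5 + 4*36) = -(-34675)*(-5 + 144) = -(-34675)*139 = -6935*(-695) = 4819825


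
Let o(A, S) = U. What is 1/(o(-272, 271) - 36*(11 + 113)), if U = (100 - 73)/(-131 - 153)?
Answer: -284/1267803 ≈ -0.00022401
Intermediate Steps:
U = -27/284 (U = 27/(-284) = 27*(-1/284) = -27/284 ≈ -0.095070)
o(A, S) = -27/284
1/(o(-272, 271) - 36*(11 + 113)) = 1/(-27/284 - 36*(11 + 113)) = 1/(-27/284 - 36*124) = 1/(-27/284 - 4464) = 1/(-1267803/284) = -284/1267803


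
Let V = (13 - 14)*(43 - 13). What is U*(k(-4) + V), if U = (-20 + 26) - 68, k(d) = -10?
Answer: 2480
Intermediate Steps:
U = -62 (U = 6 - 68 = -62)
V = -30 (V = -1*30 = -30)
U*(k(-4) + V) = -62*(-10 - 30) = -62*(-40) = 2480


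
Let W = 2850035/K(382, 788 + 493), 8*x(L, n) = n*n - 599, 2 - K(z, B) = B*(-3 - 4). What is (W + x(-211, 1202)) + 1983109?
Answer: 155267911893/71752 ≈ 2.1640e+6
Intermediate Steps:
K(z, B) = 2 + 7*B (K(z, B) = 2 - B*(-3 - 4) = 2 - B*(-7) = 2 - (-7)*B = 2 + 7*B)
x(L, n) = -599/8 + n²/8 (x(L, n) = (n*n - 599)/8 = (n² - 599)/8 = (-599 + n²)/8 = -599/8 + n²/8)
W = 2850035/8969 (W = 2850035/(2 + 7*(788 + 493)) = 2850035/(2 + 7*1281) = 2850035/(2 + 8967) = 2850035/8969 ≈ 317.77)
(W + x(-211, 1202)) + 1983109 = (2850035/8969 + (-599/8 + (⅛)*1202²)) + 1983109 = (2850035/8969 + (-599/8 + (⅛)*1444804)) + 1983109 = (2850035/8969 + (-599/8 + 361201/2)) + 1983109 = (2850035/8969 + 1444205/8) + 1983109 = 12975874925/71752 + 1983109 = 155267911893/71752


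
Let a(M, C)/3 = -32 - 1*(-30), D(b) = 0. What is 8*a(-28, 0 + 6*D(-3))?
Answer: -48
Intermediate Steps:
a(M, C) = -6 (a(M, C) = 3*(-32 - 1*(-30)) = 3*(-32 + 30) = 3*(-2) = -6)
8*a(-28, 0 + 6*D(-3)) = 8*(-6) = -48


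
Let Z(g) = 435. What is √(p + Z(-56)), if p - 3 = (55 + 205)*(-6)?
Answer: I*√1122 ≈ 33.496*I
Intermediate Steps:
p = -1557 (p = 3 + (55 + 205)*(-6) = 3 + 260*(-6) = 3 - 1560 = -1557)
√(p + Z(-56)) = √(-1557 + 435) = √(-1122) = I*√1122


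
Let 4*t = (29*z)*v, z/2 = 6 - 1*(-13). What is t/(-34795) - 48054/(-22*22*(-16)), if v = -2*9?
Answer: -816818217/134726240 ≈ -6.0628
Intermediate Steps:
z = 38 (z = 2*(6 - 1*(-13)) = 2*(6 + 13) = 2*19 = 38)
v = -18
t = -4959 (t = ((29*38)*(-18))/4 = (1102*(-18))/4 = (1/4)*(-19836) = -4959)
t/(-34795) - 48054/(-22*22*(-16)) = -4959/(-34795) - 48054/(-22*22*(-16)) = -4959*(-1/34795) - 48054/((-484*(-16))) = 4959/34795 - 48054/7744 = 4959/34795 - 48054*1/7744 = 4959/34795 - 24027/3872 = -816818217/134726240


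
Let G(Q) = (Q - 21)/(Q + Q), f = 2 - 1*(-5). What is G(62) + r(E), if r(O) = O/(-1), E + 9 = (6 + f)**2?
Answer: -19799/124 ≈ -159.67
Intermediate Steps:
f = 7 (f = 2 + 5 = 7)
E = 160 (E = -9 + (6 + 7)**2 = -9 + 13**2 = -9 + 169 = 160)
G(Q) = (-21 + Q)/(2*Q) (G(Q) = (-21 + Q)/((2*Q)) = (-21 + Q)*(1/(2*Q)) = (-21 + Q)/(2*Q))
r(O) = -O (r(O) = O*(-1) = -O)
G(62) + r(E) = (1/2)*(-21 + 62)/62 - 1*160 = (1/2)*(1/62)*41 - 160 = 41/124 - 160 = -19799/124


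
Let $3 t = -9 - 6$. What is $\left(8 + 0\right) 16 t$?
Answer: $-640$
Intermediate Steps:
$t = -5$ ($t = \frac{-9 - 6}{3} = \frac{1}{3} \left(-15\right) = -5$)
$\left(8 + 0\right) 16 t = \left(8 + 0\right) 16 \left(-5\right) = 8 \cdot 16 \left(-5\right) = 128 \left(-5\right) = -640$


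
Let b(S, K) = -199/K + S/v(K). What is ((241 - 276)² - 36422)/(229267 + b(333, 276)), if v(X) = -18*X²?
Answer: -5362333344/34929176099 ≈ -0.15352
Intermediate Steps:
b(S, K) = -199/K - S/(18*K²) (b(S, K) = -199/K + S/((-18*K²)) = -199/K + S*(-1/(18*K²)) = -199/K - S/(18*K²))
((241 - 276)² - 36422)/(229267 + b(333, 276)) = ((241 - 276)² - 36422)/(229267 + (1/18)*(-1*333 - 3582*276)/276²) = ((-35)² - 36422)/(229267 + (1/18)*(1/76176)*(-333 - 988632)) = (1225 - 36422)/(229267 + (1/18)*(1/76176)*(-988965)) = -35197/(229267 - 109885/152352) = -35197/34929176099/152352 = -35197*152352/34929176099 = -5362333344/34929176099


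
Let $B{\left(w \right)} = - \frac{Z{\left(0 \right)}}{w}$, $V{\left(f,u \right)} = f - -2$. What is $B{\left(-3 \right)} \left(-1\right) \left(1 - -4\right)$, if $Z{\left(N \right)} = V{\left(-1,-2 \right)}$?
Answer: $- \frac{5}{3} \approx -1.6667$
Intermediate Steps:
$V{\left(f,u \right)} = 2 + f$ ($V{\left(f,u \right)} = f + 2 = 2 + f$)
$Z{\left(N \right)} = 1$ ($Z{\left(N \right)} = 2 - 1 = 1$)
$B{\left(w \right)} = - \frac{1}{w}$
$B{\left(-3 \right)} \left(-1\right) \left(1 - -4\right) = - \frac{1}{-3} \left(-1\right) \left(1 - -4\right) = \left(-1\right) \left(- \frac{1}{3}\right) \left(-1\right) \left(1 + 4\right) = \frac{1}{3} \left(-1\right) 5 = \left(- \frac{1}{3}\right) 5 = - \frac{5}{3}$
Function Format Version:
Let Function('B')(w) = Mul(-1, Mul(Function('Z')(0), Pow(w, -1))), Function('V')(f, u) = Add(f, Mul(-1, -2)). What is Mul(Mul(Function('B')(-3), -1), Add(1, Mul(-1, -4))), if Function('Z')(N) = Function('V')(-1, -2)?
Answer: Rational(-5, 3) ≈ -1.6667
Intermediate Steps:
Function('V')(f, u) = Add(2, f) (Function('V')(f, u) = Add(f, 2) = Add(2, f))
Function('Z')(N) = 1 (Function('Z')(N) = Add(2, -1) = 1)
Function('B')(w) = Mul(-1, Pow(w, -1)) (Function('B')(w) = Mul(-1, Mul(1, Pow(w, -1))) = Mul(-1, Pow(w, -1)))
Mul(Mul(Function('B')(-3), -1), Add(1, Mul(-1, -4))) = Mul(Mul(Mul(-1, Pow(-3, -1)), -1), Add(1, Mul(-1, -4))) = Mul(Mul(Mul(-1, Rational(-1, 3)), -1), Add(1, 4)) = Mul(Mul(Rational(1, 3), -1), 5) = Mul(Rational(-1, 3), 5) = Rational(-5, 3)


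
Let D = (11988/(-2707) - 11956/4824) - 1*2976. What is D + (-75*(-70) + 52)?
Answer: 7571008541/3264642 ≈ 2319.1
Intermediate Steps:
D = -9738123343/3264642 (D = (11988*(-1/2707) - 11956*1/4824) - 2976 = (-11988/2707 - 2989/1206) - 2976 = -22548751/3264642 - 2976 = -9738123343/3264642 ≈ -2982.9)
D + (-75*(-70) + 52) = -9738123343/3264642 + (-75*(-70) + 52) = -9738123343/3264642 + (5250 + 52) = -9738123343/3264642 + 5302 = 7571008541/3264642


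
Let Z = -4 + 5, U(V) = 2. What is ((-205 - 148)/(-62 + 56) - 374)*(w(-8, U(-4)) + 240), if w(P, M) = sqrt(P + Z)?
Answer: -75640 - 1891*I*sqrt(7)/6 ≈ -75640.0 - 833.85*I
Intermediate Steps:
Z = 1
w(P, M) = sqrt(1 + P) (w(P, M) = sqrt(P + 1) = sqrt(1 + P))
((-205 - 148)/(-62 + 56) - 374)*(w(-8, U(-4)) + 240) = ((-205 - 148)/(-62 + 56) - 374)*(sqrt(1 - 8) + 240) = (-353/(-6) - 374)*(sqrt(-7) + 240) = (-353*(-1/6) - 374)*(I*sqrt(7) + 240) = (353/6 - 374)*(240 + I*sqrt(7)) = -1891*(240 + I*sqrt(7))/6 = -75640 - 1891*I*sqrt(7)/6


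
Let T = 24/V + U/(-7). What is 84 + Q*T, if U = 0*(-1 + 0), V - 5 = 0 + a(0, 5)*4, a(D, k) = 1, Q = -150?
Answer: -316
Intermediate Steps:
V = 9 (V = 5 + (0 + 1*4) = 5 + (0 + 4) = 5 + 4 = 9)
U = 0 (U = 0*(-1) = 0)
T = 8/3 (T = 24/9 + 0/(-7) = 24*(⅑) + 0*(-⅐) = 8/3 + 0 = 8/3 ≈ 2.6667)
84 + Q*T = 84 - 150*8/3 = 84 - 400 = -316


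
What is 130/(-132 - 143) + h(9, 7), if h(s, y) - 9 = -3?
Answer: 304/55 ≈ 5.5273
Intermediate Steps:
h(s, y) = 6 (h(s, y) = 9 - 3 = 6)
130/(-132 - 143) + h(9, 7) = 130/(-132 - 143) + 6 = 130/(-275) + 6 = 130*(-1/275) + 6 = -26/55 + 6 = 304/55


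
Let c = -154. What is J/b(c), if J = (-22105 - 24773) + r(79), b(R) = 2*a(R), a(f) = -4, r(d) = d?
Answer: 46799/8 ≈ 5849.9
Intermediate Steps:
b(R) = -8 (b(R) = 2*(-4) = -8)
J = -46799 (J = (-22105 - 24773) + 79 = -46878 + 79 = -46799)
J/b(c) = -46799/(-8) = -46799*(-1/8) = 46799/8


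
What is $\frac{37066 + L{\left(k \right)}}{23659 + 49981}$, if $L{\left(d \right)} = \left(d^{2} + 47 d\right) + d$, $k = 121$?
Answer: $\frac{11503}{14728} \approx 0.78103$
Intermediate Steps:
$L{\left(d \right)} = d^{2} + 48 d$
$\frac{37066 + L{\left(k \right)}}{23659 + 49981} = \frac{37066 + 121 \left(48 + 121\right)}{23659 + 49981} = \frac{37066 + 121 \cdot 169}{73640} = \left(37066 + 20449\right) \frac{1}{73640} = 57515 \cdot \frac{1}{73640} = \frac{11503}{14728}$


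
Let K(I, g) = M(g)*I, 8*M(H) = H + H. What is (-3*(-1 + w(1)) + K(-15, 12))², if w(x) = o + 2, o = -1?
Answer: 2025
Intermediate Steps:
M(H) = H/4 (M(H) = (H + H)/8 = (2*H)/8 = H/4)
w(x) = 1 (w(x) = -1 + 2 = 1)
K(I, g) = I*g/4 (K(I, g) = (g/4)*I = I*g/4)
(-3*(-1 + w(1)) + K(-15, 12))² = (-3*(-1 + 1) + (¼)*(-15)*12)² = (-3*0 - 45)² = (0 - 45)² = (-45)² = 2025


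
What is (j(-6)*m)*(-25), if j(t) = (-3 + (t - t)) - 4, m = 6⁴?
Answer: 226800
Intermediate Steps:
m = 1296
j(t) = -7 (j(t) = (-3 + 0) - 4 = -3 - 4 = -7)
(j(-6)*m)*(-25) = -7*1296*(-25) = -9072*(-25) = 226800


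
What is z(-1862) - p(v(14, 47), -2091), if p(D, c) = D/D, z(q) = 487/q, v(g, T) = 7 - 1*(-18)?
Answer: -2349/1862 ≈ -1.2615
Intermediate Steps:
v(g, T) = 25 (v(g, T) = 7 + 18 = 25)
p(D, c) = 1
z(-1862) - p(v(14, 47), -2091) = 487/(-1862) - 1*1 = 487*(-1/1862) - 1 = -487/1862 - 1 = -2349/1862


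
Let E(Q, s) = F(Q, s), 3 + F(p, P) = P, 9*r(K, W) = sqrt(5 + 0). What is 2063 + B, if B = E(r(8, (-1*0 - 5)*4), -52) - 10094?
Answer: -8086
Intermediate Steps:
r(K, W) = sqrt(5)/9 (r(K, W) = sqrt(5 + 0)/9 = sqrt(5)/9)
F(p, P) = -3 + P
E(Q, s) = -3 + s
B = -10149 (B = (-3 - 52) - 10094 = -55 - 10094 = -10149)
2063 + B = 2063 - 10149 = -8086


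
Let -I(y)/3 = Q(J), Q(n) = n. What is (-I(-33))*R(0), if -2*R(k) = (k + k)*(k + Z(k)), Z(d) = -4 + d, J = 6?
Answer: 0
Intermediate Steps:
I(y) = -18 (I(y) = -3*6 = -18)
R(k) = -k*(-4 + 2*k) (R(k) = -(k + k)*(k + (-4 + k))/2 = -2*k*(-4 + 2*k)/2 = -k*(-4 + 2*k))
(-I(-33))*R(0) = (-1*(-18))*(2*0*(2 - 1*0)) = 18*(2*0*(2 + 0)) = 18*(2*0*2) = 18*0 = 0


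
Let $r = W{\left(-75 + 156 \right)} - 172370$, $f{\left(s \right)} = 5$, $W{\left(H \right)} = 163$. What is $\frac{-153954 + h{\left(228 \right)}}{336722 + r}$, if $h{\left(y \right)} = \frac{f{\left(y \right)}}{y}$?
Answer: $- \frac{35101507}{37509420} \approx -0.93581$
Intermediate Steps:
$h{\left(y \right)} = \frac{5}{y}$
$r = -172207$ ($r = 163 - 172370 = -172207$)
$\frac{-153954 + h{\left(228 \right)}}{336722 + r} = \frac{-153954 + \frac{5}{228}}{336722 - 172207} = \frac{-153954 + 5 \cdot \frac{1}{228}}{164515} = \left(-153954 + \frac{5}{228}\right) \frac{1}{164515} = \left(- \frac{35101507}{228}\right) \frac{1}{164515} = - \frac{35101507}{37509420}$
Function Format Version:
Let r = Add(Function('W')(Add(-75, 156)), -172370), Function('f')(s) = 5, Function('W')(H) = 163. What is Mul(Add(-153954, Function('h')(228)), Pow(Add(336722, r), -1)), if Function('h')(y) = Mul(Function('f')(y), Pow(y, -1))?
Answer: Rational(-35101507, 37509420) ≈ -0.93581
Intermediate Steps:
Function('h')(y) = Mul(5, Pow(y, -1))
r = -172207 (r = Add(163, -172370) = -172207)
Mul(Add(-153954, Function('h')(228)), Pow(Add(336722, r), -1)) = Mul(Add(-153954, Mul(5, Pow(228, -1))), Pow(Add(336722, -172207), -1)) = Mul(Add(-153954, Mul(5, Rational(1, 228))), Pow(164515, -1)) = Mul(Add(-153954, Rational(5, 228)), Rational(1, 164515)) = Mul(Rational(-35101507, 228), Rational(1, 164515)) = Rational(-35101507, 37509420)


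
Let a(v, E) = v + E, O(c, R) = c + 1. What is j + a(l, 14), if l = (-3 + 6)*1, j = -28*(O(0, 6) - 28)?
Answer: 773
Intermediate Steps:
O(c, R) = 1 + c
j = 756 (j = -28*((1 + 0) - 28) = -28*(1 - 28) = -28*(-27) = 756)
l = 3 (l = 3*1 = 3)
a(v, E) = E + v
j + a(l, 14) = 756 + (14 + 3) = 756 + 17 = 773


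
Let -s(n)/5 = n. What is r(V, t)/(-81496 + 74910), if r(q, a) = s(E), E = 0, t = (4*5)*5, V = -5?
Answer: 0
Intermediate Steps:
t = 100 (t = 20*5 = 100)
s(n) = -5*n
r(q, a) = 0 (r(q, a) = -5*0 = 0)
r(V, t)/(-81496 + 74910) = 0/(-81496 + 74910) = 0/(-6586) = 0*(-1/6586) = 0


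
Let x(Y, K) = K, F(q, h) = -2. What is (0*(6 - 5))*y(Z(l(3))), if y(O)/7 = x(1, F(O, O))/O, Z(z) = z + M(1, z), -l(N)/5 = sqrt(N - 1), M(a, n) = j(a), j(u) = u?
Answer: 0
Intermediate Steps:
M(a, n) = a
l(N) = -5*sqrt(-1 + N) (l(N) = -5*sqrt(N - 1) = -5*sqrt(-1 + N))
Z(z) = 1 + z (Z(z) = z + 1 = 1 + z)
y(O) = -14/O (y(O) = 7*(-2/O) = -14/O)
(0*(6 - 5))*y(Z(l(3))) = (0*(6 - 5))*(-14/(1 - 5*sqrt(-1 + 3))) = (0*1)*(-14/(1 - 5*sqrt(2))) = 0*(-14/(1 - 5*sqrt(2))) = 0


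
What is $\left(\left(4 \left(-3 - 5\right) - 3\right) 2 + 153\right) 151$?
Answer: $12533$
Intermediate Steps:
$\left(\left(4 \left(-3 - 5\right) - 3\right) 2 + 153\right) 151 = \left(\left(4 \left(-8\right) - 3\right) 2 + 153\right) 151 = \left(\left(-32 - 3\right) 2 + 153\right) 151 = \left(\left(-35\right) 2 + 153\right) 151 = \left(-70 + 153\right) 151 = 83 \cdot 151 = 12533$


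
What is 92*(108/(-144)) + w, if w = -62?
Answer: -131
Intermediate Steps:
92*(108/(-144)) + w = 92*(108/(-144)) - 62 = 92*(108*(-1/144)) - 62 = 92*(-¾) - 62 = -69 - 62 = -131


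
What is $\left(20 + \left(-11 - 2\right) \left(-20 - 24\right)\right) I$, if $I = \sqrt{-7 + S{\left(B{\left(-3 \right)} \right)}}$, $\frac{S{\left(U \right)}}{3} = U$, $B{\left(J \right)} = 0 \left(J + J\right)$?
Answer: $592 i \sqrt{7} \approx 1566.3 i$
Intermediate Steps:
$B{\left(J \right)} = 0$ ($B{\left(J \right)} = 0 \cdot 2 J = 0$)
$S{\left(U \right)} = 3 U$
$I = i \sqrt{7}$ ($I = \sqrt{-7 + 3 \cdot 0} = \sqrt{-7 + 0} = \sqrt{-7} = i \sqrt{7} \approx 2.6458 i$)
$\left(20 + \left(-11 - 2\right) \left(-20 - 24\right)\right) I = \left(20 + \left(-11 - 2\right) \left(-20 - 24\right)\right) i \sqrt{7} = \left(20 - -572\right) i \sqrt{7} = \left(20 + 572\right) i \sqrt{7} = 592 i \sqrt{7}$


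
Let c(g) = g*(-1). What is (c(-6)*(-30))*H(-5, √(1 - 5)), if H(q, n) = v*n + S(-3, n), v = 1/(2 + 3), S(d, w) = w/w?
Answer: -180 - 72*I ≈ -180.0 - 72.0*I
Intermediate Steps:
S(d, w) = 1
v = ⅕ (v = 1/5 = ⅕ ≈ 0.20000)
c(g) = -g
H(q, n) = 1 + n/5 (H(q, n) = n/5 + 1 = 1 + n/5)
(c(-6)*(-30))*H(-5, √(1 - 5)) = (-1*(-6)*(-30))*(1 + √(1 - 5)/5) = (6*(-30))*(1 + √(-4)/5) = -180*(1 + (2*I)/5) = -180*(1 + 2*I/5) = -180 - 72*I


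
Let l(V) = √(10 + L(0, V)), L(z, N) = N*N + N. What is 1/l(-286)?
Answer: √5095/20380 ≈ 0.0035024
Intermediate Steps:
L(z, N) = N + N² (L(z, N) = N² + N = N + N²)
l(V) = √(10 + V*(1 + V))
1/l(-286) = 1/(√(10 - 286*(1 - 286))) = 1/(√(10 - 286*(-285))) = 1/(√(10 + 81510)) = 1/(√81520) = 1/(4*√5095) = √5095/20380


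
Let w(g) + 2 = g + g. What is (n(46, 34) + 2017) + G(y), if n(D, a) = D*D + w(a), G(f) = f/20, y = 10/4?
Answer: 33593/8 ≈ 4199.1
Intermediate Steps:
w(g) = -2 + 2*g (w(g) = -2 + (g + g) = -2 + 2*g)
y = 5/2 (y = 10*(1/4) = 5/2 ≈ 2.5000)
G(f) = f/20 (G(f) = f*(1/20) = f/20)
n(D, a) = -2 + D**2 + 2*a (n(D, a) = D*D + (-2 + 2*a) = D**2 + (-2 + 2*a) = -2 + D**2 + 2*a)
(n(46, 34) + 2017) + G(y) = ((-2 + 46**2 + 2*34) + 2017) + (1/20)*(5/2) = ((-2 + 2116 + 68) + 2017) + 1/8 = (2182 + 2017) + 1/8 = 4199 + 1/8 = 33593/8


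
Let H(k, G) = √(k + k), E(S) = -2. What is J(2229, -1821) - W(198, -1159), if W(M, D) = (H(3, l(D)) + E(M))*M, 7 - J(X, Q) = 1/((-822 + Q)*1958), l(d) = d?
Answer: 2085522583/5174994 - 198*√6 ≈ -81.999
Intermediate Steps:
J(X, Q) = 7 - 1/(1958*(-822 + Q)) (J(X, Q) = 7 - 1/((-822 + Q)*1958) = 7 - 1/(1958*(-822 + Q)))
H(k, G) = √2*√k (H(k, G) = √(2*k) = √2*√k)
W(M, D) = M*(-2 + √6) (W(M, D) = (√2*√3 - 2)*M = (√6 - 2)*M = (-2 + √6)*M = M*(-2 + √6))
J(2229, -1821) - W(198, -1159) = (-11266333 + 13706*(-1821))/(1958*(-822 - 1821)) - 198*(-2 + √6) = (1/1958)*(-11266333 - 24958626)/(-2643) - (-396 + 198*√6) = (1/1958)*(-1/2643)*(-36224959) + (396 - 198*√6) = 36224959/5174994 + (396 - 198*√6) = 2085522583/5174994 - 198*√6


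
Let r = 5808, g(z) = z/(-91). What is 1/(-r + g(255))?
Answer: -91/528783 ≈ -0.00017209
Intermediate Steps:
g(z) = -z/91 (g(z) = z*(-1/91) = -z/91)
1/(-r + g(255)) = 1/(-1*5808 - 1/91*255) = 1/(-5808 - 255/91) = 1/(-528783/91) = -91/528783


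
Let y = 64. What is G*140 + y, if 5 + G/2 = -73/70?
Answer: -1628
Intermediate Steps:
G = -423/35 (G = -10 + 2*(-73/70) = -10 - 73/35 = -423/35 ≈ -12.086)
G*140 + y = -423/35*140 + 64 = -1692 + 64 = -1628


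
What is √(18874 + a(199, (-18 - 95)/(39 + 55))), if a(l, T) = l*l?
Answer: 5*√2339 ≈ 241.82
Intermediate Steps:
a(l, T) = l²
√(18874 + a(199, (-18 - 95)/(39 + 55))) = √(18874 + 199²) = √(18874 + 39601) = √58475 = 5*√2339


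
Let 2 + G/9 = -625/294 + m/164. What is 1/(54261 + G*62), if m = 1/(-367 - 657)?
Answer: 4114432/213780834969 ≈ 1.9246e-5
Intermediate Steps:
m = -1/1024 (m = 1/(-1024) = -1/1024 ≈ -0.00097656)
G = -305559993/8228864 (G = -18 + 9*(-625/294 - 1/1024/164) = -18 + 9*(-625*1/294 - 1/1024*1/164) = -18 + 9*(-625/294 - 1/167936) = -18 + 9*(-52480147/24686592) = -18 - 157440441/8228864 = -305559993/8228864 ≈ -37.133)
1/(54261 + G*62) = 1/(54261 - 305559993/8228864*62) = 1/(54261 - 9472359783/4114432) = 1/(213780834969/4114432) = 4114432/213780834969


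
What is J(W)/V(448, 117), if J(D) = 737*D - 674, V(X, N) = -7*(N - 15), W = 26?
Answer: -9244/357 ≈ -25.894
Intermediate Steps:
V(X, N) = 105 - 7*N (V(X, N) = -7*(-15 + N) = 105 - 7*N)
J(D) = -674 + 737*D
J(W)/V(448, 117) = (-674 + 737*26)/(105 - 7*117) = (-674 + 19162)/(105 - 819) = 18488/(-714) = 18488*(-1/714) = -9244/357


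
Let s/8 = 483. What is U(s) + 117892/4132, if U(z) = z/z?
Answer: 30506/1033 ≈ 29.531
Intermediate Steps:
s = 3864 (s = 8*483 = 3864)
U(z) = 1
U(s) + 117892/4132 = 1 + 117892/4132 = 1 + 117892*(1/4132) = 1 + 29473/1033 = 30506/1033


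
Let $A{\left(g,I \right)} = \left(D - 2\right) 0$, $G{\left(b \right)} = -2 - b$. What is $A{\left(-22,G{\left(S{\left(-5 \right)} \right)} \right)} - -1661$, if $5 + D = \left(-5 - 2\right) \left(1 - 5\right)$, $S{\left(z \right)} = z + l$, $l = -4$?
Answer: $1661$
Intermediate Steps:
$S{\left(z \right)} = -4 + z$ ($S{\left(z \right)} = z - 4 = -4 + z$)
$D = 23$ ($D = -5 + \left(-5 - 2\right) \left(1 - 5\right) = -5 - -28 = -5 + 28 = 23$)
$A{\left(g,I \right)} = 0$ ($A{\left(g,I \right)} = \left(23 - 2\right) 0 = 21 \cdot 0 = 0$)
$A{\left(-22,G{\left(S{\left(-5 \right)} \right)} \right)} - -1661 = 0 - -1661 = 0 + 1661 = 1661$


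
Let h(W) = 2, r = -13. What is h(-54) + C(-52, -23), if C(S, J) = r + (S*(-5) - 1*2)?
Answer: 247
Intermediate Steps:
C(S, J) = -15 - 5*S (C(S, J) = -13 + (S*(-5) - 1*2) = -13 + (-5*S - 2) = -13 + (-2 - 5*S) = -15 - 5*S)
h(-54) + C(-52, -23) = 2 + (-15 - 5*(-52)) = 2 + (-15 + 260) = 2 + 245 = 247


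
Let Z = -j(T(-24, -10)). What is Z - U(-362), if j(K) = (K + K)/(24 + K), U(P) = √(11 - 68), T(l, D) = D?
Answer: 10/7 - I*√57 ≈ 1.4286 - 7.5498*I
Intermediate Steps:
U(P) = I*√57 (U(P) = √(-57) = I*√57)
j(K) = 2*K/(24 + K) (j(K) = (2*K)/(24 + K) = 2*K/(24 + K))
Z = 10/7 (Z = -2*(-10)/(24 - 10) = -2*(-10)/14 = -1*(-10/7) = 10/7 ≈ 1.4286)
Z - U(-362) = 10/7 - I*√57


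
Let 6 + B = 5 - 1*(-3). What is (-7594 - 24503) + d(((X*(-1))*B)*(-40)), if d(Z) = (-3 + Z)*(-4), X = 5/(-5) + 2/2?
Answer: -32085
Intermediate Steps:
B = 2 (B = -6 + (5 - 1*(-3)) = -6 + (5 + 3) = -6 + 8 = 2)
X = 0 (X = 5*(-1/5) + 2*(1/2) = -1 + 1 = 0)
d(Z) = 12 - 4*Z
(-7594 - 24503) + d(((X*(-1))*B)*(-40)) = (-7594 - 24503) + (12 - 4*(0*(-1))*2*(-40)) = -32097 + (12 - 4*0*2*(-40)) = -32097 + (12 - 0*(-40)) = -32097 + (12 - 4*0) = -32097 + (12 + 0) = -32097 + 12 = -32085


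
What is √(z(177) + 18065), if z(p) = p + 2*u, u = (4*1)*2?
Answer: √18258 ≈ 135.12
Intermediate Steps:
u = 8 (u = 4*2 = 8)
z(p) = 16 + p (z(p) = p + 2*8 = p + 16 = 16 + p)
√(z(177) + 18065) = √((16 + 177) + 18065) = √(193 + 18065) = √18258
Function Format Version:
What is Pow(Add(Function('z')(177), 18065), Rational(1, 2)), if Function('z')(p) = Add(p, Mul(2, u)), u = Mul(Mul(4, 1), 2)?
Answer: Pow(18258, Rational(1, 2)) ≈ 135.12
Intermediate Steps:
u = 8 (u = Mul(4, 2) = 8)
Function('z')(p) = Add(16, p) (Function('z')(p) = Add(p, Mul(2, 8)) = Add(p, 16) = Add(16, p))
Pow(Add(Function('z')(177), 18065), Rational(1, 2)) = Pow(Add(Add(16, 177), 18065), Rational(1, 2)) = Pow(Add(193, 18065), Rational(1, 2)) = Pow(18258, Rational(1, 2))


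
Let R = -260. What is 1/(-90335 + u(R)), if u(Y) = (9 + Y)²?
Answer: -1/27334 ≈ -3.6584e-5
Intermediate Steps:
1/(-90335 + u(R)) = 1/(-90335 + (9 - 260)²) = 1/(-90335 + (-251)²) = 1/(-90335 + 63001) = 1/(-27334) = -1/27334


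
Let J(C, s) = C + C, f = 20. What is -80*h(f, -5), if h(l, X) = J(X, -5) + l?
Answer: -800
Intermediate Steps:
J(C, s) = 2*C
h(l, X) = l + 2*X (h(l, X) = 2*X + l = l + 2*X)
-80*h(f, -5) = -80*(20 + 2*(-5)) = -80*(20 - 10) = -80*10 = -800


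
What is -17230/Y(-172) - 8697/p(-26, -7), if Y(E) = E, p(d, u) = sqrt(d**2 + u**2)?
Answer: 8615/86 - 8697*sqrt(29)/145 ≈ -222.82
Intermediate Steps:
-17230/Y(-172) - 8697/p(-26, -7) = -17230/(-172) - 8697/sqrt((-26)**2 + (-7)**2) = -17230*(-1/172) - 8697/sqrt(676 + 49) = 8615/86 - 8697*sqrt(29)/145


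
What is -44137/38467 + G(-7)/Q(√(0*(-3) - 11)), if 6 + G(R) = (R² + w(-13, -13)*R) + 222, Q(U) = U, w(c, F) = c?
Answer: -44137/38467 - 356*I*√11/11 ≈ -1.1474 - 107.34*I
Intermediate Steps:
G(R) = 216 + R² - 13*R (G(R) = -6 + ((R² - 13*R) + 222) = -6 + (222 + R² - 13*R) = 216 + R² - 13*R)
-44137/38467 + G(-7)/Q(√(0*(-3) - 11)) = -44137/38467 + (216 + (-7)² - 13*(-7))/(√(0*(-3) - 11)) = -44137*1/38467 + (216 + 49 + 91)/(√(0 - 11)) = -44137/38467 + 356/(√(-11)) = -44137/38467 + 356/((I*√11)) = -44137/38467 + 356*(-I*√11/11) = -44137/38467 - 356*I*√11/11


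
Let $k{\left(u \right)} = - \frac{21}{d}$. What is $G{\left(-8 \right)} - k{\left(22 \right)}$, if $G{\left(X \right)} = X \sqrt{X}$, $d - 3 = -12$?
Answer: $- \frac{7}{3} - 16 i \sqrt{2} \approx -2.3333 - 22.627 i$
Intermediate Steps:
$d = -9$ ($d = 3 - 12 = -9$)
$G{\left(X \right)} = X^{\frac{3}{2}}$
$k{\left(u \right)} = \frac{7}{3}$ ($k{\left(u \right)} = - \frac{21}{-9} = \left(-21\right) \left(- \frac{1}{9}\right) = \frac{7}{3}$)
$G{\left(-8 \right)} - k{\left(22 \right)} = \left(-8\right)^{\frac{3}{2}} - \frac{7}{3} = - 16 i \sqrt{2} - \frac{7}{3} = - \frac{7}{3} - 16 i \sqrt{2}$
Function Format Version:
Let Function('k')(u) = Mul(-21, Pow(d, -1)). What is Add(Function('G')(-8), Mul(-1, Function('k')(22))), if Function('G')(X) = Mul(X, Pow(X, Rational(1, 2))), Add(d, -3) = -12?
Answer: Add(Rational(-7, 3), Mul(-16, I, Pow(2, Rational(1, 2)))) ≈ Add(-2.3333, Mul(-22.627, I))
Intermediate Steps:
d = -9 (d = Add(3, -12) = -9)
Function('G')(X) = Pow(X, Rational(3, 2))
Function('k')(u) = Rational(7, 3) (Function('k')(u) = Mul(-21, Pow(-9, -1)) = Mul(-21, Rational(-1, 9)) = Rational(7, 3))
Add(Function('G')(-8), Mul(-1, Function('k')(22))) = Add(Pow(-8, Rational(3, 2)), Mul(-1, Rational(7, 3))) = Add(Mul(-16, I, Pow(2, Rational(1, 2))), Rational(-7, 3)) = Add(Rational(-7, 3), Mul(-16, I, Pow(2, Rational(1, 2))))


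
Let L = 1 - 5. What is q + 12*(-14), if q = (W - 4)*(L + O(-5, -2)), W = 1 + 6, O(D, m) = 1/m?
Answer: -363/2 ≈ -181.50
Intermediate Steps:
W = 7
L = -4
q = -27/2 (q = (7 - 4)*(-4 + 1/(-2)) = 3*(-4 - 1/2) = 3*(-9/2) = -27/2 ≈ -13.500)
q + 12*(-14) = -27/2 + 12*(-14) = -27/2 - 168 = -363/2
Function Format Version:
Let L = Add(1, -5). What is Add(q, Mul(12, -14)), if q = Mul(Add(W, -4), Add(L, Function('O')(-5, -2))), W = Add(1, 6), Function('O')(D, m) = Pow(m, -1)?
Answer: Rational(-363, 2) ≈ -181.50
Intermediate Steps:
W = 7
L = -4
q = Rational(-27, 2) (q = Mul(Add(7, -4), Add(-4, Pow(-2, -1))) = Mul(3, Add(-4, Rational(-1, 2))) = Mul(3, Rational(-9, 2)) = Rational(-27, 2) ≈ -13.500)
Add(q, Mul(12, -14)) = Add(Rational(-27, 2), Mul(12, -14)) = Add(Rational(-27, 2), -168) = Rational(-363, 2)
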